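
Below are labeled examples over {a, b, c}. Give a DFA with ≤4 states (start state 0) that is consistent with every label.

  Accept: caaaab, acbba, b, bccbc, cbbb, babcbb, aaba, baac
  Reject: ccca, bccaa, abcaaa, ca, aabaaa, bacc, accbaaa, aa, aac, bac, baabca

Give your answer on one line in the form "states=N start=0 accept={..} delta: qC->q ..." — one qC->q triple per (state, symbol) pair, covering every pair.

states=4 start=0 accept={1,2} delta: 0a->0 0b->1 0c->0 1a->2 1b->1 1c->1 2a->3 2b->0 2c->0 3a->0 3b->0 3c->1

State merging on the prefix tree: take the shortest (then alphabetical) example prefix whose next move is undefined and point that move at state 0, else 1, else 2, ...; a target is out if some Accept/Reject pair would then sit in one state with the same input left (inseparable). If every existing state is out, open a new one.
a: 0a undefined. 0a->0: ok.
b: 0b undefined. 0b->0: no, b/aabaaa meet in 0. Open state 1: 0b->1.
c: 0c undefined. 0c->0: ok.
ba: 1a undefined. 1a->0: no, aaba/ccca meet in 0. 1a->1: no, caaaab/aabaaa meet in 1. Open state 2: 1a->2.
bc: 1c undefined. 1c->0: no, bccbc/ccca meet in 0. 1c->1: ok.
baa: 2a undefined. 2a->0: no, aaba/baabca meet in 2. 2a->1: no, caaaab/bccaa meet in 1. 2a->2: no, aaba/bccaa meet in 2. Open state 3: 2a->3.
bab: 2b undefined. 2b->0: ok.
bac: 2c undefined. 2c->0: ok.
cbb: 1b undefined. 1b->0: no, acbba/ccca meet in 0. 1b->1: ok.
baab: 3b undefined. 3b->0: ok.
baac: 3c undefined. 3c->0: no, baac/ccca meet in 0. 3c->1: ok.
aabaaa: 3a undefined. 3a->0: ok.
All examples now run through 4 states with every (state, symbol) defined. Accept strings end in {1,2}, Reject strings end in {0,3}; accept={1,2}.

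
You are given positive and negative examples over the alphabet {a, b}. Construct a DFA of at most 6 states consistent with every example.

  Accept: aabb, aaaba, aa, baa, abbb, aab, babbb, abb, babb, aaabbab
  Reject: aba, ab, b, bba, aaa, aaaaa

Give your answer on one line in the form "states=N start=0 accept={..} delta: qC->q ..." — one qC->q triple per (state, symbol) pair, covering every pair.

State merging on the prefix tree: take the shortest (then alphabetical) example prefix whose next move is undefined and point that move at state 0, else 1, else 2, ...; a target is out if some Accept/Reject pair would then sit in one state with the same input left (inseparable). If every existing state is out, open a new one.
a: 0a undefined. 0a->0: no, aaaba/aba meet in 0 with "ba" left. Open state 1: 0a->1.
b: 0b undefined. 0b->0: ok.
aa: 1a undefined. 1a->0: no, aabb/b meet in 0. 1a->1: no, aaaba/aba meet in 1 with "ba" left. Open state 2: 1a->2.
ab: 1b undefined. 1b->0: no, abbb/ab meet in 0. 1b->1: no, aa/aba meet in 2. 1b->2: no, aa/ab meet in 2. Open state 3: 1b->3.
aaa: 2a undefined. 2a->0: no, aaaba/bba meet in 1. 2a->1: no, aaaba/aba meet in 3 with "a" left. 2a->2: no, aa/aaa meet in 2. 2a->3: ok.
aab: 2b undefined. 2b->0: no, aabb/b meet in 0. 2b->1: no, aabb/ab meet in 3. 2b->2: ok.
aba: 3a undefined. 3a->0: ok.
abb: 3b undefined. 3b->0: no, aaaba/bba meet in 1. 3b->1: no, abbb/ab meet in 3. 3b->2: no, aaaba/ab meet in 3. 3b->3: no, aaaba/aba meet in 0. Open state 4: 3b->4.
abbb: 4b undefined. 4b->0: no, abbb/aba meet in 0. 4b->1: no, abbb/bba meet in 1. 4b->2: ok.
aaaba: 4a undefined. 4a->0: no, aaaba/aba meet in 0. 4a->1: no, aaaba/bba meet in 1. 4a->2: ok.
All examples now run through 5 states with every (state, symbol) defined. Accept strings end in {2,4}, Reject strings end in {0,1,3}; accept={2,4}.

states=5 start=0 accept={2,4} delta: 0a->1 0b->0 1a->2 1b->3 2a->3 2b->2 3a->0 3b->4 4a->2 4b->2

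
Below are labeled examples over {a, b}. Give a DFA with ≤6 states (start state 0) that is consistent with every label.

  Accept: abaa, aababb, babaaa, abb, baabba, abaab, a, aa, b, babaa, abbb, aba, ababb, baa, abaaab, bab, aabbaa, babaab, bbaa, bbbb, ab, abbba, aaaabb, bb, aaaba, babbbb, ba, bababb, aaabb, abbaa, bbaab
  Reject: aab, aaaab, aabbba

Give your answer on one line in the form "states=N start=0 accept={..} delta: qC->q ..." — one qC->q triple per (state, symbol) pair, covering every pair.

states=5 start=0 accept={1,2,3} delta: 0a->1 0b->2 1a->3 1b->2 2a->2 2b->1 3a->1 3b->4 4a->0 4b->3

Grow the machine one transition at a time. Run the examples from 0; the earliest place one falls off (shortest prefix, ties alphabetical) gets sent to the lowest-numbered state that keeps every Accept/Reject pair distinguishable — a pair clashes when both reach the same state with identical unread suffix — and to a fresh state only if none does.
a: 0a undefined. 0a->0: no, b/aab meet in 0 with "b" left. Open state 1: 0a->1.
b: 0b undefined. 0b->0: no, bbaab/aab meet in 1 with "ab" left. 0b->1: no, bab/aab meet in 1 with "ab" left. Open state 2: 0b->2.
aa: 1a undefined. 1a->0: no, b/aab meet in 2. 1a->1: no, ab/aab meet in 1 with "b" left. 1a->2: no, bb/aab meet in 2 with "b" left. Open state 3: 1a->3.
ab: 1b undefined. 1b->0: no, abaab/aab meet in 3 with "b" left. 1b->1: no, abaaab/aaaab meet in 3 with "aab" left. 1b->2: ok.
ba: 2a undefined. 2a->0: no, abaaab/aab meet in 3 with "b" left. 2a->1: no, abaab/aab meet in 3 with "b" left. 2a->2: ok.
bb: 2b undefined. 2b->0: no, babaab/aab meet in 3 with "b" left. 2b->1: ok.
aaa: 3a undefined. 3a->0: no, abaa/aaaab meet in 2. 3a->1: ok.
aab: 3b undefined. 3b->0: no, babaaa/aabbba meet in 3. 3b->1: no, babaaa/aabbba meet in 3. 3b->2: no, abaa/aab meet in 2. 3b->3: no, aababb/aabbba meet in 1. Open state 4: 3b->4.
aaba: 4a undefined. 4a->0: ok.
aabb: 4b undefined. 4b->0: no, abaa/aabbba meet in 2. 4b->1: no, abaa/aabbba meet in 2. 4b->2: no, babaaa/aabbba meet in 3. 4b->3: ok.
All examples now run through 5 states with every (state, symbol) defined. Accept strings end in {1,2,3}, Reject strings end in {0,4}; accept={1,2,3}.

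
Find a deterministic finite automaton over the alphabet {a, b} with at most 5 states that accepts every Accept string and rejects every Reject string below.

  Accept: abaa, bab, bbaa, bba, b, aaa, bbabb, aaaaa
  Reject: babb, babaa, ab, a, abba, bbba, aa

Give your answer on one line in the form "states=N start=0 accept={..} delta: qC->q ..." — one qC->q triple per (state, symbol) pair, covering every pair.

Fold the examples into a partial DFA from state 0: repeatedly fix the first undefined (state, symbol) met by the shortest-then-alphabetical prefix, trying targets in increasing order and rejecting any under which an Accept and a Reject string meet in one state with the same remainder; add a state when all current targets are rejected. Accepting states are where Accept strings end.
a: 0a undefined. 0a->0: no, bba/abba meet in 0 with "bba" left. Open state 1: 0a->1.
b: 0b undefined. 0b->0: no, abaa/babaa meet in 1 with "baa" left. 0b->1: no, b/a meet in 1. Open state 2: 0b->2.
aa: 1a undefined. 1a->0: no, aaa/a meet in 1. 1a->1: no, aaa/a meet in 1. 1a->2: no, b/aa meet in 2. Open state 3: 1a->3.
ab: 1b undefined. 1b->0: no, abaa/aa meet in 3. 1b->1: ok.
ba: 2a undefined. 2a->0: ok.
bb: 2b undefined. 2b->0: no, bbaa/abba meet in 3. 2b->1: no, bba/abba meet in 3. 2b->2: no, bab/babb meet in 2. 2b->3: ok.
aaa: 3a undefined. 3a->0: no, bbaa/babaa meet in 1. 3a->1: no, abaa/babaa meet in 1. 3a->2: no, aaaaa/babaa meet in 1. 3a->3: no, abaa/babb meet in 3. Open state 4: 3a->4.
bbb: 3b undefined. 3b->0: ok.
aaaa: 4a undefined. 4a->0: no, aaaaa/babaa meet in 1. 4a->1: no, bbaa/babaa meet in 1. 4a->2: ok.
bbab: 4b undefined. 4b->0: ok.
All examples now run through 5 states with every (state, symbol) defined. Accept strings end in {0,2,4}, Reject strings end in {1,3}; accept={0,2,4}.

states=5 start=0 accept={0,2,4} delta: 0a->1 0b->2 1a->3 1b->1 2a->0 2b->3 3a->4 3b->0 4a->2 4b->0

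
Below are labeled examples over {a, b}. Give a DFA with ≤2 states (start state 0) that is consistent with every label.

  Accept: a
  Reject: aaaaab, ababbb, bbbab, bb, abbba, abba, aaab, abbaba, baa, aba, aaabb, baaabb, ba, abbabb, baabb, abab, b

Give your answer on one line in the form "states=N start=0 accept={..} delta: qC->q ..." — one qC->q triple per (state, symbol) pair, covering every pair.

states=2 start=0 accept={0} delta: 0a->0 0b->1 1a->1 1b->1

Grow the machine one transition at a time. Run the examples from 0; the earliest place one falls off (shortest prefix, ties alphabetical) gets sent to the lowest-numbered state that keeps every Accept/Reject pair distinguishable — a pair clashes when both reach the same state with identical unread suffix — and to a fresh state only if none does.
a: 0a undefined. 0a->0: ok.
b: 0b undefined. 0b->0: no, a/aaaaab meet in 0. Open state 1: 0b->1.
ba: 1a undefined. 1a->0: no, a/baa meet in 0. 1a->1: ok.
bb: 1b undefined. 1b->0: no, a/ababbb meet in 0. 1b->1: ok.
All examples now run through 2 states with every (state, symbol) defined. Accept strings end in {0}, Reject strings end in {1}; accept={0}.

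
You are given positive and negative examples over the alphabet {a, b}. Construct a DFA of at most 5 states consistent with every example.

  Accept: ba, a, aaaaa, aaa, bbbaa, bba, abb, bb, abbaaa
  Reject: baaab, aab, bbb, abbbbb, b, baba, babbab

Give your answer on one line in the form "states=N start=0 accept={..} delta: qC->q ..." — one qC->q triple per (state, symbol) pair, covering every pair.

states=4 start=0 accept={0,2} delta: 0a->0 0b->1 1a->2 1b->0 2a->0 2b->3 3a->1 3b->0

State merging on the prefix tree: take the shortest (then alphabetical) example prefix whose next move is undefined and point that move at state 0, else 1, else 2, ...; a target is out if some Accept/Reject pair would then sit in one state with the same input left (inseparable). If every existing state is out, open a new one.
a: 0a undefined. 0a->0: ok.
b: 0b undefined. 0b->0: no, ba/baaab meet in 0. Open state 1: 0b->1.
ba: 1a undefined. 1a->0: no, ba/baba meet in 0. 1a->1: no, ba/aab meet in 1. Open state 2: 1a->2.
bb: 1b undefined. 1b->0: ok.
baa: 2a undefined. 2a->0: ok.
bab: 2b undefined. 2b->0: no, a/baba meet in 0. 2b->1: no, ba/baba meet in 2. 2b->2: no, a/baba meet in 0. Open state 3: 2b->3.
baba: 3a undefined. 3a->0: no, a/baba meet in 0. 3a->1: ok.
babb: 3b undefined. 3b->0: ok.
All examples now run through 4 states with every (state, symbol) defined. Accept strings end in {0,2}, Reject strings end in {1}; accept={0,2}.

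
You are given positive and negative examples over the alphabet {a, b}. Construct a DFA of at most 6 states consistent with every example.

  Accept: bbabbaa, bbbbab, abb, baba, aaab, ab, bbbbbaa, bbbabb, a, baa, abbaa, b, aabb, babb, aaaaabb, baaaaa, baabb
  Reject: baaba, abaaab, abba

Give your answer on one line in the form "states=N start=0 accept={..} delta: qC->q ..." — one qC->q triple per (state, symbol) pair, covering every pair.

states=5 start=0 accept={0,1,3} delta: 0a->0 0b->1 1a->2 1b->1 2a->3 2b->0 3a->3 3b->4 4a->2 4b->0

Grow the machine one transition at a time. Run the examples from 0; the earliest place one falls off (shortest prefix, ties alphabetical) gets sent to the lowest-numbered state that keeps every Accept/Reject pair distinguishable — a pair clashes when both reach the same state with identical unread suffix — and to a fresh state only if none does.
a: 0a undefined. 0a->0: ok.
b: 0b undefined. 0b->0: no, bbabbaa/baaba meet in 0. Open state 1: 0b->1.
ba: 1a undefined. 1a->0: no, baba/baaba meet in 0. 1a->1: no, abb/abaaab meet in 1 with "b" left. Open state 2: 1a->2.
bb: 1b undefined. 1b->0: no, bbabbaa/abba meet in 0. 1b->1: ok.
baa: 2a undefined. 2a->0: no, abb/abaaab meet in 1. 2a->1: no, bbbbab/abaaab meet in 2 with "b" left. 2a->2: no, bbbbab/abaaab meet in 2 with "b" left. Open state 3: 2a->3.
bab: 2b undefined. 2b->0: ok.
baaa: 3a undefined. 3a->0: no, abb/abaaab meet in 1. 3a->1: no, abb/abaaab meet in 1. 3a->2: no, bbbbab/abaaab meet in 0. 3a->3: ok.
baab: 3b undefined. 3b->0: no, bbbbab/baaba meet in 0. 3b->1: no, abb/abaaab meet in 1. 3b->2: no, bbabbaa/baaba meet in 3. 3b->3: no, bbabbaa/baaba meet in 3. Open state 4: 3b->4.
baaba: 4a undefined. 4a->0: no, bbbbab/baaba meet in 0. 4a->1: no, abb/baaba meet in 1. 4a->2: ok.
baabb: 4b undefined. 4b->0: ok.
All examples now run through 5 states with every (state, symbol) defined. Accept strings end in {0,1,3}, Reject strings end in {2,4}; accept={0,1,3}.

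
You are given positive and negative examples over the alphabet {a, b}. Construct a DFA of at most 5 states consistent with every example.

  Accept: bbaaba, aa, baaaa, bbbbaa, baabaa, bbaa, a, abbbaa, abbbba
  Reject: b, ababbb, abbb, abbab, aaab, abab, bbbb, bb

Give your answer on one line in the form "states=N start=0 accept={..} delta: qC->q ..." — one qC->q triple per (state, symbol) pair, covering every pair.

states=2 start=0 accept={0} delta: 0a->0 0b->1 1a->0 1b->1

Fold the examples into a partial DFA from state 0: repeatedly fix the first undefined (state, symbol) met by the shortest-then-alphabetical prefix, trying targets in increasing order and rejecting any under which an Accept and a Reject string meet in one state with the same remainder; add a state when all current targets are rejected. Accepting states are where Accept strings end.
a: 0a undefined. 0a->0: ok.
b: 0b undefined. 0b->0: no, bbaaba/b meet in 0. Open state 1: 0b->1.
ba: 1a undefined. 1a->0: ok.
bb: 1b undefined. 1b->0: no, bbaaba/bbbb meet in 0. 1b->1: ok.
All examples now run through 2 states with every (state, symbol) defined. Accept strings end in {0}, Reject strings end in {1}; accept={0}.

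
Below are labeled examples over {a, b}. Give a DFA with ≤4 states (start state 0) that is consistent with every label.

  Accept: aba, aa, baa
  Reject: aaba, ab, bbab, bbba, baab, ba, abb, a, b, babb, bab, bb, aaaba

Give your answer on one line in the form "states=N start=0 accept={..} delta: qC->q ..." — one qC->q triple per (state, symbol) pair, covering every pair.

states=3 start=0 accept={2} delta: 0a->1 0b->0 1a->2 1b->1 2a->0 2b->0

Grow the machine one transition at a time. Run the examples from 0; the earliest place one falls off (shortest prefix, ties alphabetical) gets sent to the lowest-numbered state that keeps every Accept/Reject pair distinguishable — a pair clashes when both reach the same state with identical unread suffix — and to a fresh state only if none does.
a: 0a undefined. 0a->0: no, aba/aaba meet in 0 with "ba" left. Open state 1: 0a->1.
b: 0b undefined. 0b->0: ok.
aa: 1a undefined. 1a->0: no, aba/aaaba meet in 1 with "ba" left. 1a->1: no, aba/aaba meet in 1 with "ba" left. Open state 2: 1a->2.
ab: 1b undefined. 1b->0: no, aba/bbba meet in 1. 1b->1: ok.
aaa: 2a undefined. 2a->0: ok.
aab: 2b undefined. 2b->0: ok.
All examples now run through 3 states with every (state, symbol) defined. Accept strings end in {2}, Reject strings end in {0,1}; accept={2}.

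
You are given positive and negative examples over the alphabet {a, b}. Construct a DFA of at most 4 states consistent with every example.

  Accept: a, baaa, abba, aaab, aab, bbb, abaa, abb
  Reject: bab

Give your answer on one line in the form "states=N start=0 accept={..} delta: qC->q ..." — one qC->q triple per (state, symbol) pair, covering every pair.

Grow the machine one transition at a time. Run the examples from 0; the earliest place one falls off (shortest prefix, ties alphabetical) gets sent to the lowest-numbered state that keeps every Accept/Reject pair distinguishable — a pair clashes when both reach the same state with identical unread suffix — and to a fresh state only if none does.
a: 0a undefined. 0a->0: ok.
b: 0b undefined. 0b->0: no, a/bab meet in 0. Open state 1: 0b->1.
ba: 1a undefined. 1a->0: no, aaab/bab meet in 1. 1a->1: no, abb/bab meet in 1 with "b" left. Open state 2: 1a->2.
bb: 1b undefined. 1b->0: ok.
baa: 2a undefined. 2a->0: ok.
bab: 2b undefined. 2b->0: no, a/bab meet in 0. 2b->1: no, aaab/bab meet in 1. 2b->2: ok.
All examples now run through 3 states with every (state, symbol) defined. Accept strings end in {0,1}, Reject strings end in {2}; accept={0,1}.

states=3 start=0 accept={0,1} delta: 0a->0 0b->1 1a->2 1b->0 2a->0 2b->2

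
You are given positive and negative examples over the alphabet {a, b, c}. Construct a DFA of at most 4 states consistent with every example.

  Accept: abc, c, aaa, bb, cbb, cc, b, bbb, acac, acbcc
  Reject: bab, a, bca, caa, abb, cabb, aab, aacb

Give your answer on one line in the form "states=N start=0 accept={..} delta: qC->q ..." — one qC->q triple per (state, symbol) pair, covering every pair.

Grow the machine one transition at a time. Run the examples from 0; the earliest place one falls off (shortest prefix, ties alphabetical) gets sent to the lowest-numbered state that keeps every Accept/Reject pair distinguishable — a pair clashes when both reach the same state with identical unread suffix — and to a fresh state only if none does.
a: 0a undefined. 0a->0: no, aaa/a meet in 0. Open state 1: 0a->1.
b: 0b undefined. 0b->0: ok.
c: 0c undefined. 0c->0: ok.
aa: 1a undefined. 1a->0: no, c/caa meet in 0. 1a->1: no, aaa/a meet in 1. Open state 2: 1a->2.
ab: 1b undefined. 1b->0: no, abc/bab meet in 0. 1b->1: ok.
ac: 1c undefined. 1c->0: ok.
aaa: 2a undefined. 2a->0: ok.
aab: 2b undefined. 2b->0: no, abc/aab meet in 0. 2b->1: ok.
aac: 2c undefined. 2c->0: no, abc/aacb meet in 0. 2c->1: ok.
All examples now run through 3 states with every (state, symbol) defined. Accept strings end in {0}, Reject strings end in {1,2}; accept={0}.

states=3 start=0 accept={0} delta: 0a->1 0b->0 0c->0 1a->2 1b->1 1c->0 2a->0 2b->1 2c->1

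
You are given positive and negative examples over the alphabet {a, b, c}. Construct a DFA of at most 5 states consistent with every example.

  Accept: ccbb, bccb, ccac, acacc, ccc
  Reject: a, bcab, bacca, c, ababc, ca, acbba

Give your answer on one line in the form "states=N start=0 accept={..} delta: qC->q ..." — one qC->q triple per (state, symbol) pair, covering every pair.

State merging on the prefix tree: take the shortest (then alphabetical) example prefix whose next move is undefined and point that move at state 0, else 1, else 2, ...; a target is out if some Accept/Reject pair would then sit in one state with the same input left (inseparable). If every existing state is out, open a new one.
a: 0a undefined. 0a->0: ok.
b: 0b undefined. 0b->0: ok.
c: 0c undefined. 0c->0: no, ccbb/a meet in 0. Open state 1: 0c->1.
ca: 1a undefined. 1a->0: ok.
cc: 1c undefined. 1c->0: no, ccbb/a meet in 0. 1c->1: no, ccac/c meet in 1. Open state 2: 1c->2.
acb: 1b undefined. 1b->0: ok.
cca: 2a undefined. 2a->0: no, ccac/c meet in 1. 2a->1: ok.
ccb: 2b undefined. 2b->0: no, ccbb/a meet in 0. 2b->1: no, ccbb/a meet in 0. 2b->2: ok.
ccc: 2c undefined. 2c->0: no, ccc/a meet in 0. 2c->1: no, ccc/bacca meet in 1. 2c->2: ok.
All examples now run through 3 states with every (state, symbol) defined. Accept strings end in {2}, Reject strings end in {0,1}; accept={2}.

states=3 start=0 accept={2} delta: 0a->0 0b->0 0c->1 1a->0 1b->0 1c->2 2a->1 2b->2 2c->2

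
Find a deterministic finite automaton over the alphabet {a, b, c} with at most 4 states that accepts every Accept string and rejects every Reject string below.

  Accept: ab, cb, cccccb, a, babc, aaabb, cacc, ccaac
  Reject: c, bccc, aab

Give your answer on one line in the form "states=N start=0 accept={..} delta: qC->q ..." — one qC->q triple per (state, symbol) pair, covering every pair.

states=4 start=0 accept={1,3} delta: 0a->1 0b->0 0c->2 1a->0 1b->1 1c->1 2a->0 2b->1 2c->3 3a->0 3b->1 3c->0

Fold the examples into a partial DFA from state 0: repeatedly fix the first undefined (state, symbol) met by the shortest-then-alphabetical prefix, trying targets in increasing order and rejecting any under which an Accept and a Reject string meet in one state with the same remainder; add a state when all current targets are rejected. Accepting states are where Accept strings end.
a: 0a undefined. 0a->0: no, ab/aab meet in 0 with "b" left. Open state 1: 0a->1.
b: 0b undefined. 0b->0: ok.
c: 0c undefined. 0c->0: no, cb/c meet in 0. 0c->1: no, a/c meet in 1. Open state 2: 0c->2.
aa: 1a undefined. 1a->0: ok.
ab: 1b undefined. 1b->0: no, ab/aab meet in 0. 1b->1: ok.
ca: 2a undefined. 2a->0: ok.
cb: 2b undefined. 2b->0: no, cb/aab meet in 0. 2b->1: ok.
cc: 2c undefined. 2c->0: no, cacc/aab meet in 0. 2c->1: no, babc/bccc meet in 1 with "c" left. 2c->2: no, cacc/c meet in 2. Open state 3: 2c->3.
cca: 3a undefined. 3a->0: ok.
ccc: 3c undefined. 3c->0: ok.
babc: 1c undefined. 1c->0: no, babc/bccc meet in 0. 1c->1: ok.
cccccb: 3b undefined. 3b->0: no, cccccb/bccc meet in 0. 3b->1: ok.
All examples now run through 4 states with every (state, symbol) defined. Accept strings end in {1,3}, Reject strings end in {0,2}; accept={1,3}.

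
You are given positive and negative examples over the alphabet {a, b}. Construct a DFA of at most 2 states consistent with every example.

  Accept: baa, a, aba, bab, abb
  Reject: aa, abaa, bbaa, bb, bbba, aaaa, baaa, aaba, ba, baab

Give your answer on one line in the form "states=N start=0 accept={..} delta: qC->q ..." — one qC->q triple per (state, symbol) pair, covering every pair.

states=2 start=0 accept={1} delta: 0a->1 0b->1 1a->0 1b->0

Fold the examples into a partial DFA from state 0: repeatedly fix the first undefined (state, symbol) met by the shortest-then-alphabetical prefix, trying targets in increasing order and rejecting any under which an Accept and a Reject string meet in one state with the same remainder; add a state when all current targets are rejected. Accepting states are where Accept strings end.
a: 0a undefined. 0a->0: no, baa/abaa meet in 0 with "baa" left. Open state 1: 0a->1.
b: 0b undefined. 0b->0: no, baa/aa meet in 1 with "a" left. 0b->1: ok.
aa: 1a undefined. 1a->0: ok.
ab: 1b undefined. 1b->0: ok.
All examples now run through 2 states with every (state, symbol) defined. Accept strings end in {1}, Reject strings end in {0}; accept={1}.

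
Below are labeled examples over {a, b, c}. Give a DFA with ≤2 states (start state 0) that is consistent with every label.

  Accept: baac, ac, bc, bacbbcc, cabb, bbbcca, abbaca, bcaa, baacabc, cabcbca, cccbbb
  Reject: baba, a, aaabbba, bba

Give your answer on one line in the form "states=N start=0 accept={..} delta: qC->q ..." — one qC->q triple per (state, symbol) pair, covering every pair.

states=2 start=0 accept={1} delta: 0a->0 0b->0 0c->1 1a->1 1b->1 1c->1

State merging on the prefix tree: take the shortest (then alphabetical) example prefix whose next move is undefined and point that move at state 0, else 1, else 2, ...; a target is out if some Accept/Reject pair would then sit in one state with the same input left (inseparable). If every existing state is out, open a new one.
a: 0a undefined. 0a->0: ok.
b: 0b undefined. 0b->0: ok.
c: 0c undefined. 0c->0: no, baac/baba meet in 0. Open state 1: 0c->1.
ca: 1a undefined. 1a->0: no, cabb/baba meet in 0. 1a->1: ok.
cc: 1c undefined. 1c->0: no, bbbcca/baba meet in 0. 1c->1: ok.
cab: 1b undefined. 1b->0: no, cabb/baba meet in 0. 1b->1: ok.
All examples now run through 2 states with every (state, symbol) defined. Accept strings end in {1}, Reject strings end in {0}; accept={1}.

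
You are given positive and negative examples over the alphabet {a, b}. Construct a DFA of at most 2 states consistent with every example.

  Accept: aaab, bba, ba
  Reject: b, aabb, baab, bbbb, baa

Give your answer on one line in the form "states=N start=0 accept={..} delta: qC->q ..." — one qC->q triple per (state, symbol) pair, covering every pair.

states=2 start=0 accept={1} delta: 0a->1 0b->0 1a->0 1b->1

Grow the machine one transition at a time. Run the examples from 0; the earliest place one falls off (shortest prefix, ties alphabetical) gets sent to the lowest-numbered state that keeps every Accept/Reject pair distinguishable — a pair clashes when both reach the same state with identical unread suffix — and to a fresh state only if none does.
a: 0a undefined. 0a->0: no, aaab/b meet in 0 with "b" left. Open state 1: 0a->1.
b: 0b undefined. 0b->0: ok.
aa: 1a undefined. 1a->0: ok.
aaab: 1b undefined. 1b->0: no, aaab/b meet in 0. 1b->1: ok.
All examples now run through 2 states with every (state, symbol) defined. Accept strings end in {1}, Reject strings end in {0}; accept={1}.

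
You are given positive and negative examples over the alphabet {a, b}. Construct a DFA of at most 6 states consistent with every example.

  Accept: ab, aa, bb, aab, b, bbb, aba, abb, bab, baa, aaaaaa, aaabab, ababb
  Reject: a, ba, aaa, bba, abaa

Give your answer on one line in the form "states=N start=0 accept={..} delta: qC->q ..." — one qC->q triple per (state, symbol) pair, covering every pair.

states=3 start=0 accept={0,2} delta: 0a->1 0b->0 1a->0 1b->2 2a->0 2b->0

State merging on the prefix tree: take the shortest (then alphabetical) example prefix whose next move is undefined and point that move at state 0, else 1, else 2, ...; a target is out if some Accept/Reject pair would then sit in one state with the same input left (inseparable). If every existing state is out, open a new one.
a: 0a undefined. 0a->0: no, aa/a meet in 0. Open state 1: 0a->1.
b: 0b undefined. 0b->0: ok.
aa: 1a undefined. 1a->0: ok.
ab: 1b undefined. 1b->0: no, ab/abaa meet in 0. 1b->1: no, ab/a meet in 1. Open state 2: 1b->2.
aba: 2a undefined. 2a->0: ok.
abb: 2b undefined. 2b->0: ok.
All examples now run through 3 states with every (state, symbol) defined. Accept strings end in {0,2}, Reject strings end in {1}; accept={0,2}.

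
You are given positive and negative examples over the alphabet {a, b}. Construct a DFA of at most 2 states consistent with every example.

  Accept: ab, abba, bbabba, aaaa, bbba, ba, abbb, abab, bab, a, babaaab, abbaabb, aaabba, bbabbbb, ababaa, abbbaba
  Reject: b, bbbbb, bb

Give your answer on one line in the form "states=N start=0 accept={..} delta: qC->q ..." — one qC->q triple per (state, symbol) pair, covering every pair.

states=2 start=0 accept={1} delta: 0a->1 0b->0 1a->1 1b->1

Grow the machine one transition at a time. Run the examples from 0; the earliest place one falls off (shortest prefix, ties alphabetical) gets sent to the lowest-numbered state that keeps every Accept/Reject pair distinguishable — a pair clashes when both reach the same state with identical unread suffix — and to a fresh state only if none does.
a: 0a undefined. 0a->0: no, ab/b meet in 0 with "b" left. Open state 1: 0a->1.
b: 0b undefined. 0b->0: ok.
aa: 1a undefined. 1a->0: no, aaaa/b meet in 0. 1a->1: ok.
ab: 1b undefined. 1b->0: no, ab/b meet in 0. 1b->1: ok.
All examples now run through 2 states with every (state, symbol) defined. Accept strings end in {1}, Reject strings end in {0}; accept={1}.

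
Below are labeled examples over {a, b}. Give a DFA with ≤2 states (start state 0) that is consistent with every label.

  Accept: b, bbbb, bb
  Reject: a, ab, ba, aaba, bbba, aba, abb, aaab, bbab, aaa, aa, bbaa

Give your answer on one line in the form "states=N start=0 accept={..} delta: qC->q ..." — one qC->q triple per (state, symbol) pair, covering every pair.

states=2 start=0 accept={0} delta: 0a->1 0b->0 1a->1 1b->1

Fold the examples into a partial DFA from state 0: repeatedly fix the first undefined (state, symbol) met by the shortest-then-alphabetical prefix, trying targets in increasing order and rejecting any under which an Accept and a Reject string meet in one state with the same remainder; add a state when all current targets are rejected. Accepting states are where Accept strings end.
a: 0a undefined. 0a->0: no, b/ab meet in 0 with "b" left. Open state 1: 0a->1.
b: 0b undefined. 0b->0: ok.
aa: 1a undefined. 1a->0: no, b/aa meet in 0. 1a->1: ok.
ab: 1b undefined. 1b->0: no, b/ab meet in 0. 1b->1: ok.
All examples now run through 2 states with every (state, symbol) defined. Accept strings end in {0}, Reject strings end in {1}; accept={0}.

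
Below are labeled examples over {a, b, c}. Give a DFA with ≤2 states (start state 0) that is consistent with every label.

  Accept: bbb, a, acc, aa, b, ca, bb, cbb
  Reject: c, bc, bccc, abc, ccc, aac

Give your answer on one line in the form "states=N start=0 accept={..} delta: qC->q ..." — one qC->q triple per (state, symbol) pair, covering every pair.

Fold the examples into a partial DFA from state 0: repeatedly fix the first undefined (state, symbol) met by the shortest-then-alphabetical prefix, trying targets in increasing order and rejecting any under which an Accept and a Reject string meet in one state with the same remainder; add a state when all current targets are rejected. Accepting states are where Accept strings end.
a: 0a undefined. 0a->0: ok.
b: 0b undefined. 0b->0: ok.
c: 0c undefined. 0c->0: no, bbb/c meet in 0. Open state 1: 0c->1.
ca: 1a undefined. 1a->0: ok.
cb: 1b undefined. 1b->0: ok.
cc: 1c undefined. 1c->0: ok.
All examples now run through 2 states with every (state, symbol) defined. Accept strings end in {0}, Reject strings end in {1}; accept={0}.

states=2 start=0 accept={0} delta: 0a->0 0b->0 0c->1 1a->0 1b->0 1c->0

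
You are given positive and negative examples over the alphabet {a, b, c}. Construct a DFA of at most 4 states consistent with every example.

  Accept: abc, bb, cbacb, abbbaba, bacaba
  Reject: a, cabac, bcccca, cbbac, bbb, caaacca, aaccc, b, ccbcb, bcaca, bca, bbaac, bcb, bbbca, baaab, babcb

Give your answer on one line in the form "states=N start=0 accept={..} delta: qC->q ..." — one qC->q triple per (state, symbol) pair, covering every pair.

State merging on the prefix tree: take the shortest (then alphabetical) example prefix whose next move is undefined and point that move at state 0, else 1, else 2, ...; a target is out if some Accept/Reject pair would then sit in one state with the same input left (inseparable). If every existing state is out, open a new one.
a: 0a undefined. 0a->0: ok.
b: 0b undefined. 0b->0: no, abc/bbaac meet in 0 with "c" left. Open state 1: 0b->1.
c: 0c undefined. 0c->0: ok.
ba: 1a undefined. 1a->0: no, cbacb/b meet in 1. 1a->1: no, abc/cabac meet in 1 with "c" left. Open state 2: 1a->2.
bb: 1b undefined. 1b->0: no, bb/a meet in 0. 1b->1: no, bb/bbb meet in 1. 1b->2: ok.
bc: 1c undefined. 1c->0: no, abc/a meet in 0. 1c->1: no, abc/b meet in 1. 1c->2: ok.
baa: 2a undefined. 2a->0: ok.
bab: 2b undefined. 2b->0: ok.
bac: 2c undefined. 2c->0: no, cbacb/b meet in 1. 2c->1: no, abc/bcccca meet in 2. 2c->2: no, abc/cabac meet in 2. Open state 3: 2c->3.
baca: 3a undefined. 3a->0: ok.
bccc: 3c undefined. 3c->0: ok.
cbacb: 3b undefined. 3b->0: no, cbacb/a meet in 0. 3b->1: no, cbacb/b meet in 1. 3b->2: ok.
All examples now run through 4 states with every (state, symbol) defined. Accept strings end in {2}, Reject strings end in {0,1,3}; accept={2}.

states=4 start=0 accept={2} delta: 0a->0 0b->1 0c->0 1a->2 1b->2 1c->2 2a->0 2b->0 2c->3 3a->0 3b->2 3c->0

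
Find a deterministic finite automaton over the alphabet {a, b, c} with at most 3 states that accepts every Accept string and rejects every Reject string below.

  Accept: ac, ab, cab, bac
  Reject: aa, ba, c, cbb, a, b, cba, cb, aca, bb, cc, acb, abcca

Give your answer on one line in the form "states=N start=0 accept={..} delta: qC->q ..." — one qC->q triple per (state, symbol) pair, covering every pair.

states=3 start=0 accept={2} delta: 0a->1 0b->0 0c->0 1a->0 1b->2 1c->2 2a->0 2b->0 2c->0

State merging on the prefix tree: take the shortest (then alphabetical) example prefix whose next move is undefined and point that move at state 0, else 1, else 2, ...; a target is out if some Accept/Reject pair would then sit in one state with the same input left (inseparable). If every existing state is out, open a new one.
a: 0a undefined. 0a->0: no, ac/c meet in 0 with "c" left. Open state 1: 0a->1.
b: 0b undefined. 0b->0: ok.
c: 0c undefined. 0c->0: ok.
aa: 1a undefined. 1a->0: ok.
ab: 1b undefined. 1b->0: no, ab/aa meet in 0. 1b->1: no, ab/ba meet in 1. Open state 2: 1b->2.
ac: 1c undefined. 1c->0: no, ac/aa meet in 0. 1c->1: no, ac/ba meet in 1. 1c->2: ok.
abc: 2c undefined. 2c->0: ok.
aca: 2a undefined. 2a->0: ok.
acb: 2b undefined. 2b->0: ok.
All examples now run through 3 states with every (state, symbol) defined. Accept strings end in {2}, Reject strings end in {0,1}; accept={2}.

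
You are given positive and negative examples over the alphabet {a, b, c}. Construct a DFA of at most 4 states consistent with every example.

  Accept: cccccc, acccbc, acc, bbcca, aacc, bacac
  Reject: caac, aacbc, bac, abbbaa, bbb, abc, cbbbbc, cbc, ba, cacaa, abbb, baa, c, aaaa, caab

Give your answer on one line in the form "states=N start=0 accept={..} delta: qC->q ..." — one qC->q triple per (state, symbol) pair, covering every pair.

Grow the machine one transition at a time. Run the examples from 0; the earliest place one falls off (shortest prefix, ties alphabetical) gets sent to the lowest-numbered state that keeps every Accept/Reject pair distinguishable — a pair clashes when both reach the same state with identical unread suffix — and to a fresh state only if none does.
a: 0a undefined. 0a->0: ok.
b: 0b undefined. 0b->0: ok.
c: 0c undefined. 0c->0: no, cccccc/caac meet in 0. Open state 1: 0c->1.
ca: 1a undefined. 1a->0: no, bacac/caac meet in 1. 1a->1: no, acc/caac meet in 1 with "c" left. Open state 2: 1a->2.
cb: 1b undefined. 1b->0: ok.
cc: 1c undefined. 1c->0: no, cccccc/abbbaa meet in 0. 1c->1: no, cccccc/aacbc meet in 1. 1c->2: ok.
caa: 2a undefined. 2a->0: no, bbcca/abbbaa meet in 0. 2a->1: no, acc/caac meet in 2. 2a->2: no, bacac/caac meet in 2 with "c" left. Open state 3: 2a->3.
cac: 2c undefined. 2c->0: no, cccccc/abbbaa meet in 0. 2c->1: no, acccbc/aacbc meet in 1. 2c->2: ok.
caab: 3b undefined. 3b->0: ok.
caac: 3c undefined. 3c->0: ok.
acccb: 2b undefined. 2b->0: no, acccbc/aacbc meet in 1. 2b->1: ok.
cacaa: 3a undefined. 3a->0: ok.
All examples now run through 4 states with every (state, symbol) defined. Accept strings end in {2,3}, Reject strings end in {0,1}; accept={2,3}.

states=4 start=0 accept={2,3} delta: 0a->0 0b->0 0c->1 1a->2 1b->0 1c->2 2a->3 2b->1 2c->2 3a->0 3b->0 3c->0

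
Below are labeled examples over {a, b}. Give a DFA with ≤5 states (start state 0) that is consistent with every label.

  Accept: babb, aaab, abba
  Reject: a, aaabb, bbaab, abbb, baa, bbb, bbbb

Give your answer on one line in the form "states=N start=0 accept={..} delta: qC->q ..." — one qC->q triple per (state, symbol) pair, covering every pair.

Fold the examples into a partial DFA from state 0: repeatedly fix the first undefined (state, symbol) met by the shortest-then-alphabetical prefix, trying targets in increasing order and rejecting any under which an Accept and a Reject string meet in one state with the same remainder; add a state when all current targets are rejected. Accepting states are where Accept strings end.
a: 0a undefined. 0a->0: ok.
b: 0b undefined. 0b->0: no, babb/a meet in 0. Open state 1: 0b->1.
ba: 1a undefined. 1a->0: no, babb/aaabb meet in 1 with "b" left. 1a->1: no, babb/abbb meet in 1 with "bb" left. Open state 2: 1a->2.
bb: 1b undefined. 1b->0: no, aaab/bbaab meet in 1. 1b->1: no, aaab/aaabb meet in 1. 1b->2: no, babb/bbbb meet in 2 with "bb" left. Open state 3: 1b->3.
baa: 2a undefined. 2a->0: ok.
bab: 2b undefined. 2b->0: ok.
bba: 3a undefined. 3a->0: no, babb/bbaab meet in 1. 3a->1: ok.
bbb: 3b undefined. 3b->0: no, babb/bbbb meet in 1. 3b->1: no, babb/abbb meet in 1. 3b->2: ok.
All examples now run through 4 states with every (state, symbol) defined. Accept strings end in {1}, Reject strings end in {0,2,3}; accept={1}.

states=4 start=0 accept={1} delta: 0a->0 0b->1 1a->2 1b->3 2a->0 2b->0 3a->1 3b->2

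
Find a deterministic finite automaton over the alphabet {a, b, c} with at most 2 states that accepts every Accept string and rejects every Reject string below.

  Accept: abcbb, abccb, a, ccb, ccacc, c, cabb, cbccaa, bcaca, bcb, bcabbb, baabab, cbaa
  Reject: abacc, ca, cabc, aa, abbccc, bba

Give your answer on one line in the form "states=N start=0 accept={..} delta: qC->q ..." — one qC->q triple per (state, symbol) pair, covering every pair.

states=2 start=0 accept={1} delta: 0a->1 0b->1 0c->1 1a->0 1b->1 1c->0

Grow the machine one transition at a time. Run the examples from 0; the earliest place one falls off (shortest prefix, ties alphabetical) gets sent to the lowest-numbered state that keeps every Accept/Reject pair distinguishable — a pair clashes when both reach the same state with identical unread suffix — and to a fresh state only if none does.
a: 0a undefined. 0a->0: no, a/aa meet in 0. Open state 1: 0a->1.
b: 0b undefined. 0b->0: no, a/bba meet in 1. 0b->1: ok.
c: 0c undefined. 0c->0: no, a/ca meet in 1. 0c->1: ok.
aa: 1a undefined. 1a->0: ok.
ab: 1b undefined. 1b->0: no, abcbb/bba meet in 1. 1b->1: ok.
bc: 1c undefined. 1c->0: ok.
All examples now run through 2 states with every (state, symbol) defined. Accept strings end in {1}, Reject strings end in {0}; accept={1}.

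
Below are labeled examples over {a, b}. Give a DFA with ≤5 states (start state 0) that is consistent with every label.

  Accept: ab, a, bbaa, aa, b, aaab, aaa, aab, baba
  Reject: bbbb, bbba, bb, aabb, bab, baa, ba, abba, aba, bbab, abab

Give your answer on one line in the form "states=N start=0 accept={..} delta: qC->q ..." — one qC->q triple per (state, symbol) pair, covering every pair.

Grow the machine one transition at a time. Run the examples from 0; the earliest place one falls off (shortest prefix, ties alphabetical) gets sent to the lowest-numbered state that keeps every Accept/Reject pair distinguishable — a pair clashes when both reach the same state with identical unread suffix — and to a fresh state only if none does.
a: 0a undefined. 0a->0: ok.
b: 0b undefined. 0b->0: no, ab/bbbb meet in 0. Open state 1: 0b->1.
ba: 1a undefined. 1a->0: no, ab/bab meet in 1. 1a->1: no, ab/baa meet in 1. Open state 2: 1a->2.
bb: 1b undefined. 1b->0: no, ab/bbab meet in 1. 1b->1: no, ab/bbbb meet in 1. 1b->2: no, baba/bbba meet in 2 with "ba" left. Open state 3: 1b->3.
baa: 2a undefined. 2a->0: no, a/baa meet in 0. 2a->1: no, ab/baa meet in 1. 2a->2: ok.
bab: 2b undefined. 2b->0: no, a/bab meet in 0. 2b->1: no, ab/bab meet in 1. 2b->2: no, baba/bab meet in 2. 2b->3: no, baba/abba meet in 3 with "a" left. Open state 4: 2b->4.
bba: 3a undefined. 3a->0: no, ab/bbab meet in 1. 3a->1: no, ab/abba meet in 1. 3a->2: no, bbaa/baa meet in 2. 3a->3: no, bbaa/bb meet in 3. 3a->4: ok.
bbb: 3b undefined. 3b->0: no, ab/bbbb meet in 1. 3b->1: ok.
baba: 4a undefined. 4a->0: ok.
bbab: 4b undefined. 4b->0: no, a/bbab meet in 0. 4b->1: no, ab/bbab meet in 1. 4b->2: ok.
All examples now run through 5 states with every (state, symbol) defined. Accept strings end in {0,1}, Reject strings end in {2,3,4}; accept={0,1}.

states=5 start=0 accept={0,1} delta: 0a->0 0b->1 1a->2 1b->3 2a->2 2b->4 3a->4 3b->1 4a->0 4b->2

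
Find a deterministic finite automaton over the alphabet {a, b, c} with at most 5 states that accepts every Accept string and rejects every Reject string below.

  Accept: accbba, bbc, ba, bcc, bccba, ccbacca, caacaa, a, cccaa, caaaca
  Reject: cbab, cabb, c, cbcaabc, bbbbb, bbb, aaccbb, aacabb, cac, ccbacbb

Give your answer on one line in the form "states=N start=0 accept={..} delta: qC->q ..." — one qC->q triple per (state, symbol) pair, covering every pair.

states=3 start=0 accept={0,2} delta: 0a->0 0b->1 0c->1 1a->0 1b->1 1c->2 2a->2 2b->0 2c->0

Grow the machine one transition at a time. Run the examples from 0; the earliest place one falls off (shortest prefix, ties alphabetical) gets sent to the lowest-numbered state that keeps every Accept/Reject pair distinguishable — a pair clashes when both reach the same state with identical unread suffix — and to a fresh state only if none does.
a: 0a undefined. 0a->0: ok.
b: 0b undefined. 0b->0: no, bbc/c meet in 0 with "c" left. Open state 1: 0b->1.
c: 0c undefined. 0c->0: no, caacaa/c meet in 0. 0c->1: ok.
ba: 1a undefined. 1a->0: ok.
bb: 1b undefined. 1b->0: no, bbc/cbab meet in 1. 1b->1: ok.
bc: 1c undefined. 1c->0: no, accbba/cbcaabc meet in 0. 1c->1: no, bbc/cbab meet in 1. Open state 2: 1c->2.
bcc: 2c undefined. 2c->0: ok.
ccb: 2b undefined. 2b->0: ok.
cbca: 2a undefined. 2a->0: no, bbc/cbcaabc meet in 2. 2a->1: no, bbc/cbcaabc meet in 2. 2a->2: ok.
All examples now run through 3 states with every (state, symbol) defined. Accept strings end in {0,2}, Reject strings end in {1}; accept={0,2}.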